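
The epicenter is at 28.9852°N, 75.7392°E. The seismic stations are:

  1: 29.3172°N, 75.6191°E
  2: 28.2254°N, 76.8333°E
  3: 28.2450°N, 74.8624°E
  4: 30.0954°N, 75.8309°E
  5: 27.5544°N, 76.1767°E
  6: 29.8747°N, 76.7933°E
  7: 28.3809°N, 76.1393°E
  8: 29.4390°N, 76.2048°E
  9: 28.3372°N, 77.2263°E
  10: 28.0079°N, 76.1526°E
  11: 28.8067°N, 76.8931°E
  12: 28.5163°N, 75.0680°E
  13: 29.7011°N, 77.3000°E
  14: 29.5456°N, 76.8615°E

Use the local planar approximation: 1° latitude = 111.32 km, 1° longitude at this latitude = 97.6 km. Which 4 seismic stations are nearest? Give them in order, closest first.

1, 8, 7, 12

Distances from 28.9852°N, 75.7392°E:
1: 38.7726 km
2: 136.2233 km
3: 118.7973 km
4: 123.9111 km
5: 164.9010 km
6: 142.7905 km
7: 77.7832 km
8: 67.9485 km
9: 162.0784 km
10: 116.0339 km
11: 114.3602 km
12: 83.7620 km
13: 171.9209 km
14: 126.0554 km
Sorted: 1 (38.7726 km) < 8 (67.9485 km) < 7 (77.7832 km) < 12 (83.7620 km) < 11 (114.3602 km) < 10 (116.0339 km) < …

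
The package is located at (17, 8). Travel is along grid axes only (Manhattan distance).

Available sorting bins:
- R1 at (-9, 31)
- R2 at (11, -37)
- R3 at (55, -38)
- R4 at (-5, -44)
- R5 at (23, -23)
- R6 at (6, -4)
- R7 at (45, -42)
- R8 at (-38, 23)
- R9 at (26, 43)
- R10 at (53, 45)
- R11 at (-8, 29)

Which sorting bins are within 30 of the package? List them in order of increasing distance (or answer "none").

R6

Distances from (17, 8):
R1: |-26| + |23| = 26 + 23 = 49
R2: |-6| + |-45| = 6 + 45 = 51
R3: |38| + |-46| = 38 + 46 = 84
R4: |-22| + |-52| = 22 + 52 = 74
R5: |6| + |-31| = 6 + 31 = 37
R6: |-11| + |-12| = 11 + 12 = 23
R7: |28| + |-50| = 28 + 50 = 78
R8: |-55| + |15| = 55 + 15 = 70
R9: |9| + |35| = 9 + 35 = 44
R10: |36| + |37| = 36 + 37 = 73
R11: |-25| + |21| = 25 + 21 = 46
Threshold 30: R6 (23) is within range.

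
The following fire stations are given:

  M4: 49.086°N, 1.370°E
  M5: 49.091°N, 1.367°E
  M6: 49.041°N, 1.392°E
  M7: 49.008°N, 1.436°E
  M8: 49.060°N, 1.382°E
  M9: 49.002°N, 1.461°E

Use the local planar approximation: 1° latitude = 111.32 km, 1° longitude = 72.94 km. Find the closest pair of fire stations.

Pairwise distances:
M4–M5: 0.598 km
M7–M9: 1.942 km
M6–M8: 2.237 km
M4–M8: 3.024 km
M5–M8: 3.620 km
M6–M7: 4.878 km
M4–M6: 5.260 km
M5–M6: 5.857 km
M6–M9: 6.647 km
M7–M8: 7.002 km
M8–M9: 8.654 km
M4–M7: 9.928 km
M5–M7: 10.521 km
M4–M9: 11.467 km
M5–M9: 12.049 km
Closest pair: M4–M5 at 0.598 km.

M4 and M5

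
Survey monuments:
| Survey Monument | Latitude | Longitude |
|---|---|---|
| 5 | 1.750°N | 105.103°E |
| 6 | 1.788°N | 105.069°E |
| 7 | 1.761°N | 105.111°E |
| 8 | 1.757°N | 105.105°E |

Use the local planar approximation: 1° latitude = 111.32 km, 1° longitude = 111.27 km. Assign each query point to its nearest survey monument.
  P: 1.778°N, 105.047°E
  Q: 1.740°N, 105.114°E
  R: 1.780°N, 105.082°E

P at 1.778°N, 105.047°E:
  5: √((-0.028·111.32)² + (0.056·111.27)²) = √(9.71544 + 38.82686) = 6.967 km
  6: √((0.010·111.32)² + (0.022·111.27)²) = √(1.23921 + 5.99241) = 2.689 km
  7: √((-0.017·111.32)² + (0.064·111.27)²) = √(3.58133 + 50.71263) = 7.368 km
  8: √((-0.021·111.32)² + (0.058·111.27)²) = √(5.46493 + 41.64973) = 6.864 km
  → nearest: 6 (2.689 km)
Q at 1.740°N, 105.114°E:
  5: √((0.010·111.32)² + (-0.011·111.27)²) = √(1.23921 + 1.49810) = 1.654 km
  6: √((0.048·111.32)² + (-0.045·111.27)²) = √(28.55150 + 25.07155) = 7.323 km
  7: √((0.021·111.32)² + (-0.003·111.27)²) = √(5.46493 + 0.11143) = 2.361 km
  8: √((0.017·111.32)² + (-0.009·111.27)²) = √(3.58133 + 1.00286) = 2.141 km
  → nearest: 5 (1.654 km)
R at 1.780°N, 105.082°E:
  5: √((-0.030·111.32)² + (0.021·111.27)²) = √(11.15293 + 5.46003) = 4.076 km
  6: √((0.008·111.32)² + (-0.013·111.27)²) = √(0.79310 + 2.09239) = 1.699 km
  7: √((-0.019·111.32)² + (0.029·111.27)²) = √(4.47356 + 10.41243) = 3.858 km
  8: √((-0.023·111.32)² + (0.023·111.27)²) = √(6.55544 + 6.54956) = 3.620 km
  → nearest: 6 (1.699 km)

P→6; Q→5; R→6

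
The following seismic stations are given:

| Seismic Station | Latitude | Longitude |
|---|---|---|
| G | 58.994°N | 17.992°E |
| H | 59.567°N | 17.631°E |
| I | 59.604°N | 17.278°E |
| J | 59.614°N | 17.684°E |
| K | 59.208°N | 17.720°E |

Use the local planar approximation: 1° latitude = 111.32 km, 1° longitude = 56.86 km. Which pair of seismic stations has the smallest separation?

H and J

Pairwise distances:
G–H: 67.008 km
G–I: 79.116 km
G–J: 71.206 km
G–K: 28.403 km
H–I: 20.490 km
H–J: 6.038 km
H–K: 40.283 km
I–J: 23.112 km
I–K: 50.744 km
J–K: 45.242 km
Closest pair: H–J at 6.038 km.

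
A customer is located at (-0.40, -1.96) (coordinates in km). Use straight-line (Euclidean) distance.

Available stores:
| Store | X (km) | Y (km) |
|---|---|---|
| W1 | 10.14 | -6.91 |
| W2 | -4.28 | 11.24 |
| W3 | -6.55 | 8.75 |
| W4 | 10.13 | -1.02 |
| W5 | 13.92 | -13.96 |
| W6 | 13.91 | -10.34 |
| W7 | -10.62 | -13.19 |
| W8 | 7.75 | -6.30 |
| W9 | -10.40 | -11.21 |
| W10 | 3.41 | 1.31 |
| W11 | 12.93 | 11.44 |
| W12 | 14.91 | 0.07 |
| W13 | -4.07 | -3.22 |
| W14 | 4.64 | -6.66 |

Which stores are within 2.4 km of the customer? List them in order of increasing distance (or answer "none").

none

Distances from (-0.40, -1.96):
W1: √((10.54)² + (-4.95)²) = √(111.0916 + 24.5025) = 11.64 km
W2: √((-3.88)² + (13.20)²) = √(15.0544 + 174.2400) = 13.76 km
W3: √((-6.15)² + (10.71)²) = √(37.8225 + 114.7041) = 12.35 km
W4: √((10.53)² + (0.94)²) = √(110.8809 + 0.8836) = 10.57 km
W5: √((14.32)² + (-12.00)²) = √(205.0624 + 144.0000) = 18.68 km
W6: √((14.31)² + (-8.38)²) = √(204.7761 + 70.2244) = 16.58 km
W7: √((-10.22)² + (-11.23)²) = √(104.4484 + 126.1129) = 15.18 km
W8: √((8.15)² + (-4.34)²) = √(66.4225 + 18.8356) = 9.23 km
W9: √((-10.00)² + (-9.25)²) = √(100.0000 + 85.5625) = 13.62 km
W10: √((3.81)² + (3.27)²) = √(14.5161 + 10.6929) = 5.02 km
W11: √((13.33)² + (13.40)²) = √(177.6889 + 179.5600) = 18.90 km
W12: √((15.31)² + (2.03)²) = √(234.3961 + 4.1209) = 15.44 km
W13: √((-3.67)² + (-1.26)²) = √(13.4689 + 1.5876) = 3.88 km
W14: √((5.04)² + (-4.70)²) = √(25.4016 + 22.0900) = 6.89 km
Threshold 2.4 km: none within range.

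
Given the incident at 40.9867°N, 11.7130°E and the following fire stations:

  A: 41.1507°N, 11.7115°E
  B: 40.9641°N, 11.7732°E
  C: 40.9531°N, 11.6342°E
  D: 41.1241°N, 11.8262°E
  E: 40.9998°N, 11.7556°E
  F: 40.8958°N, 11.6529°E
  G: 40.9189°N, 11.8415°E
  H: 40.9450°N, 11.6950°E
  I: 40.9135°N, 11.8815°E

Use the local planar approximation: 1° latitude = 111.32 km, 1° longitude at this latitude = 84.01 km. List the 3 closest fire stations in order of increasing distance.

Distances from 40.9867°N, 11.7130°E:
A: √((0.1640·111.32)² + (-0.0015·84.01)²) = √(333.299062 + 0.015880) = 18.2569 km
B: √((-0.0226·111.32)² + (0.0602·84.01)²) = √(6.329411 + 25.577315) = 5.6486 km
C: √((-0.0336·111.32)² + (-0.0788·84.01)²) = √(13.990233 + 43.824241) = 7.6036 km
D: √((0.1374·111.32)² + (0.1132·84.01)²) = √(233.948282 + 90.438807) = 18.0107 km
E: √((0.0131·111.32)² + (0.0426·84.01)²) = √(2.126616 + 12.807996) = 3.8645 km
F: √((-0.0909·111.32)² + (-0.0601·84.01)²) = √(102.393918 + 25.492411) = 11.3087 km
G: √((-0.0678·111.32)² + (0.1285·84.01)²) = √(56.964696 + 116.538178) = 13.1720 km
H: √((-0.0417·111.32)² + (-0.0180·84.01)²) = √(21.548572 + 2.286688) = 4.8821 km
I: √((-0.0732·111.32)² + (0.1685·84.01)²) = √(66.400073 + 200.383418) = 16.3335 km
Sorted: E (3.8645 km) < H (4.8821 km) < B (5.6486 km) < C (7.6036 km) < F (11.3087 km) < …

E, H, B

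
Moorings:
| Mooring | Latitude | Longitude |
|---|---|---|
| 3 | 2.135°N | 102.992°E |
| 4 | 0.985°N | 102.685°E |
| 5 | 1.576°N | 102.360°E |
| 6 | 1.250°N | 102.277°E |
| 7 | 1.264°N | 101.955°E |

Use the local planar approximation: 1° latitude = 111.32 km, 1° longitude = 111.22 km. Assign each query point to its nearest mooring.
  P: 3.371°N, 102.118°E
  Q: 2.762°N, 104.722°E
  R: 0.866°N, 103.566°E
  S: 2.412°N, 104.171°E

P→3; Q→3; R→4; S→3

P at 3.371°N, 102.118°E:
  3: 168.465 km
  4: 272.993 km
  5: 201.624 km
  6: 236.771 km
  7: 235.251 km
  → nearest: 3 (168.465 km)
Q at 2.762°N, 104.722°E:
  3: 204.679 km
  4: 300.763 km
  5: 294.012 km
  6: 319.809 km
  7: 350.022 km
  → nearest: 3 (204.679 km)
R at 0.866°N, 103.566°E:
  3: 155.021 km
  4: 98.876 km
  5: 155.686 km
  6: 149.600 km
  7: 184.572 km
  → nearest: 4 (98.876 km)
S at 2.412°N, 104.171°E:
  3: 134.705 km
  4: 229.237 km
  5: 221.880 km
  6: 247.197 km
  7: 277.626 km
  → nearest: 3 (134.705 km)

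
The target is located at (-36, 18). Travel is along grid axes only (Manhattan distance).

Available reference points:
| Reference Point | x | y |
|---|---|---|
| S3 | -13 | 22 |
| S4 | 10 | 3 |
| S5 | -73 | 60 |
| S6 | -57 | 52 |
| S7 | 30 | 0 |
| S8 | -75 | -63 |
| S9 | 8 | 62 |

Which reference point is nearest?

S3

Distances from (-36, 18):
S3: |23| + |4| = 23 + 4 = 27
S4: |46| + |-15| = 46 + 15 = 61
S5: |-37| + |42| = 37 + 42 = 79
S6: |-21| + |34| = 21 + 34 = 55
S7: |66| + |-18| = 66 + 18 = 84
S8: |-39| + |-81| = 39 + 81 = 120
S9: |44| + |44| = 44 + 44 = 88
Minimum: S3 at 27.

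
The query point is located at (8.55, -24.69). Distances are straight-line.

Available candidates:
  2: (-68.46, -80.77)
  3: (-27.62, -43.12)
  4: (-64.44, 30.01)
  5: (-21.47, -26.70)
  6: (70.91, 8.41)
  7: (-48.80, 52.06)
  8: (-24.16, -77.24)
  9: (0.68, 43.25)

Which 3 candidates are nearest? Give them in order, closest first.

Distances from (8.55, -24.69):
2: √((-77.01)² + (-56.08)²) = √(5930.5401 + 3144.9664) = 95.27
3: √((-36.17)² + (-18.43)²) = √(1308.2689 + 339.6649) = 40.59
4: √((-72.99)² + (54.70)²) = √(5327.5401 + 2992.0900) = 91.21
5: √((-30.02)² + (-2.01)²) = √(901.2004 + 4.0401) = 30.09
6: √((62.36)² + (33.10)²) = √(3888.7696 + 1095.6100) = 70.60
7: √((-57.35)² + (76.75)²) = √(3289.0225 + 5890.5625) = 95.81
8: √((-32.71)² + (-52.55)²) = √(1069.9441 + 2761.5025) = 61.90
9: √((-7.87)² + (67.94)²) = √(61.9369 + 4615.8436) = 68.39
Sorted: 5 (30.09) < 3 (40.59) < 8 (61.90) < 9 (68.39) < 6 (70.60) < …

5, 3, 8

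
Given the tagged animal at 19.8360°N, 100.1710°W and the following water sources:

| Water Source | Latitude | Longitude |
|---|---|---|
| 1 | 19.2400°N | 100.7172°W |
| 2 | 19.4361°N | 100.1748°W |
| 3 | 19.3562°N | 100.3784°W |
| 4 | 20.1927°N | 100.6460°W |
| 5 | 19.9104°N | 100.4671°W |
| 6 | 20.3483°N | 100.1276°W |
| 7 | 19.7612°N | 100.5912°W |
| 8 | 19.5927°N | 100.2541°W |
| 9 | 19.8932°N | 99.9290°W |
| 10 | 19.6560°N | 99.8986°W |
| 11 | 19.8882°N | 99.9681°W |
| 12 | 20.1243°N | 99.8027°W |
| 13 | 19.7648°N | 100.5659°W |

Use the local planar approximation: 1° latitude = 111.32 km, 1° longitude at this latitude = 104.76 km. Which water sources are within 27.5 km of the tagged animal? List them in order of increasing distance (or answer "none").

11, 9

Distances from 19.8360°N, 100.1710°W:
1: √((-0.5960·111.32)² + (-0.5462·104.76)²) = √(4401.887255 + 3274.118329) = 87.6128 km
2: √((-0.3999·111.32)² + (-0.0038·104.76)²) = √(1981.751537 + 0.158474) = 44.5186 km
3: √((-0.4798·111.32)² + (-0.2074·104.76)²) = √(2852.770813 + 472.072263) = 57.6615 km
4: √((0.3567·111.32)² + (-0.4750·104.76)²) = √(1576.712875 + 2476.157121) = 63.6622 km
5: √((0.0744·111.32)² + (-0.2961·104.76)²) = √(68.594969 + 962.205410) = 32.1061 km
6: √((0.5123·111.32)² + (0.0434·104.76)²) = √(3252.333759 + 20.671426) = 57.2102 km
7: √((-0.0748·111.32)² + (-0.4202·104.76)²) = √(69.334532 + 1937.773782) = 44.8008 km
8: √((-0.2433·111.32)² + (-0.0831·104.76)²) = √(733.551506 + 75.786705) = 28.4489 km
9: √((0.0572·111.32)² + (0.2420·104.76)²) = √(40.545107 + 642.719848) = 26.1393 km
10: √((-0.1800·111.32)² + (0.2724·104.76)²) = √(401.505414 + 814.338909) = 34.8690 km
11: √((0.0522·111.32)² + (0.2029·104.76)²) = √(33.766605 + 451.809204) = 22.0358 km
12: √((0.2883·111.32)² + (0.3683·104.76)²) = √(1029.996337 + 1488.656223) = 50.1862 km
13: √((-0.0712·111.32)² + (-0.3949·104.76)²) = √(62.821222 + 1711.454064) = 42.1221 km
Threshold 27.5 km: 11 (22.0358 km), 9 (26.1393 km) are within range.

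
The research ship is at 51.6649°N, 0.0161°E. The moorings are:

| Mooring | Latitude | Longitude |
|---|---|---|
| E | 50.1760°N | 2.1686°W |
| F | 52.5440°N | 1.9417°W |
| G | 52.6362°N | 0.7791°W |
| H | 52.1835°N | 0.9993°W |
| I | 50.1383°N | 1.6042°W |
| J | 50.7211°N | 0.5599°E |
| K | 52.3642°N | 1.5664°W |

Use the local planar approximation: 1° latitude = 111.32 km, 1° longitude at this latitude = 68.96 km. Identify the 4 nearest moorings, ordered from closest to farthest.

H, J, G, K

Distances from 51.6649°N, 0.0161°E:
E: √((-1.4889·111.32)² + (-2.1847·68.96)²) = √(27471.188894 + 22697.505133) = 223.9837 km
F: √((0.8791·111.32)² + (-1.9578·68.96)²) = √(9576.855959 + 18227.669858) = 166.7469 km
G: √((0.9713·111.32)² + (-0.7952·68.96)²) = √(11691.040710 + 3007.095692) = 121.2359 km
H: √((0.5186·111.32)² + (-1.0154·68.96)²) = √(3332.816634 + 4903.078243) = 90.7518 km
I: √((-1.5266·111.32)² + (-1.6203·68.96)²) = √(28879.981548 + 12484.908667) = 203.3836 km
J: √((-0.9438·111.32)² + (0.5438·68.96)²) = √(11038.405432 + 1406.283600) = 111.5558 km
K: √((0.6993·111.32)² + (-1.5825·68.96)²) = √(6060.011549 + 11909.182293) = 134.0492 km
Sorted: H (90.7518 km) < J (111.5558 km) < G (121.2359 km) < K (134.0492 km) < F (166.7469 km) < I (203.3836 km) < …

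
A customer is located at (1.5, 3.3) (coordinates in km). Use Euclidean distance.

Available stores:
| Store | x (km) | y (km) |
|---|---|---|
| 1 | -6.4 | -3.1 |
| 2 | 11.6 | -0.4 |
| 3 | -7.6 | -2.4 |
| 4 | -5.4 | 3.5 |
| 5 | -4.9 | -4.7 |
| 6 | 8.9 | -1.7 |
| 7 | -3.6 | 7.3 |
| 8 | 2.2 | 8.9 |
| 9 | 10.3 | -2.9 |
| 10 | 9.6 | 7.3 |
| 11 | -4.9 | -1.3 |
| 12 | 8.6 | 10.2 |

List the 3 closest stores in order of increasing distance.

8, 7, 4

Distances from (1.5, 3.3):
1: 10.167 km
2: 10.756 km
3: 10.738 km
4: 6.903 km
5: 10.245 km
6: 8.931 km
7: 6.482 km
8: 5.644 km
9: 10.765 km
10: 9.034 km
11: 7.882 km
12: 9.901 km
Sorted: 8 (5.644 km) < 7 (6.482 km) < 4 (6.903 km) < 11 (7.882 km) < 6 (8.931 km) < …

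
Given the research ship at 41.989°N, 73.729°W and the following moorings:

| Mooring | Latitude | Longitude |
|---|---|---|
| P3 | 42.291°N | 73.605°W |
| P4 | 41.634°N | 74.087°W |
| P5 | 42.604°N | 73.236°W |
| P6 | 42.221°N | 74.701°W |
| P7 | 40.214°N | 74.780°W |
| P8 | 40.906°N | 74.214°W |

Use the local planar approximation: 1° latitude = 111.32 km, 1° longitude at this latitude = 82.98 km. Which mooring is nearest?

Distances from 41.989°N, 73.729°W:
P3: 35.158 km
P4: 49.439 km
P5: 79.753 km
P6: 84.690 km
P7: 215.984 km
P8: 127.100 km
Minimum: P3 at 35.158 km.

P3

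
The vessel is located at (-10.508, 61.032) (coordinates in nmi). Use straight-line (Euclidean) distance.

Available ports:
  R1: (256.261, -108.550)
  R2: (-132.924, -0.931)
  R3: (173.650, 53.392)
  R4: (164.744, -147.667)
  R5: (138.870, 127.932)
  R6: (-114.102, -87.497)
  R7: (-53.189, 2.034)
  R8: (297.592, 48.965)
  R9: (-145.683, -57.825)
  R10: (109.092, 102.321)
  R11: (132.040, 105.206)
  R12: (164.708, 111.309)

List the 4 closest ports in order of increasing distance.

Distances from (-10.508, 61.032):
R1: √((266.769)² + (-169.582)²) = √(71165.69936 + 28758.05472) = 316.107 nmi
R2: √((-122.416)² + (-61.963)²) = √(14985.67706 + 3839.41337) = 137.205 nmi
R3: √((184.158)² + (-7.640)²) = √(33914.16896 + 58.36960) = 184.316 nmi
R4: √((175.252)² + (-208.699)²) = √(30713.26350 + 43555.27260) = 272.523 nmi
R5: √((149.378)² + (66.900)²) = √(22313.78688 + 4475.61000) = 163.675 nmi
R6: √((-103.594)² + (-148.529)²) = √(10731.71684 + 22060.86384) = 181.087 nmi
R7: √((-42.681)² + (-58.998)²) = √(1821.66776 + 3480.76400) = 72.818 nmi
R8: √((308.100)² + (-12.067)²) = √(94925.61000 + 145.61249) = 308.336 nmi
R9: √((-135.175)² + (-118.857)²) = √(18272.28062 + 14126.98645) = 179.998 nmi
R10: √((119.600)² + (41.289)²) = √(14304.16000 + 1704.78152) = 126.526 nmi
R11: √((142.548)² + (44.174)²) = √(20319.93230 + 1951.34228) = 149.236 nmi
R12: √((175.216)² + (50.277)²) = √(30700.64666 + 2527.77673) = 182.287 nmi
Sorted: R7 (72.818 nmi) < R10 (126.526 nmi) < R2 (137.205 nmi) < R11 (149.236 nmi) < R5 (163.675 nmi) < R9 (179.998 nmi) < …

R7, R10, R2, R11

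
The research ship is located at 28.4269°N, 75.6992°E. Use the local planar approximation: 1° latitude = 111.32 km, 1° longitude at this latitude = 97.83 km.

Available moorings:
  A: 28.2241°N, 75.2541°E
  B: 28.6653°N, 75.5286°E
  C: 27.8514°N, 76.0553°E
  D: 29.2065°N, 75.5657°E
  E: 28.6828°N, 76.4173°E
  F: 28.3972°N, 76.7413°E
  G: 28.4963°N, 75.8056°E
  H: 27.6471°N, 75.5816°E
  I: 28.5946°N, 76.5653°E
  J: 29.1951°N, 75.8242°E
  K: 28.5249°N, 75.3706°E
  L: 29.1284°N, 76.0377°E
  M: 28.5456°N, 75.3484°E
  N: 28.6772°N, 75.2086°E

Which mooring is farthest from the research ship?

F

Distances from 28.4269°N, 75.6992°E:
A: 49.0485 km
B: 31.3505 km
C: 72.9240 km
D: 87.7623 km
E: 75.8077 km
F: 102.0022 km
G: 12.9628 km
H: 87.5664 km
I: 86.7628 km
J: 86.3860 km
K: 33.9476 km
L: 84.8224 km
M: 36.7747 km
N: 55.4971 km
Maximum: F at 102.0022 km.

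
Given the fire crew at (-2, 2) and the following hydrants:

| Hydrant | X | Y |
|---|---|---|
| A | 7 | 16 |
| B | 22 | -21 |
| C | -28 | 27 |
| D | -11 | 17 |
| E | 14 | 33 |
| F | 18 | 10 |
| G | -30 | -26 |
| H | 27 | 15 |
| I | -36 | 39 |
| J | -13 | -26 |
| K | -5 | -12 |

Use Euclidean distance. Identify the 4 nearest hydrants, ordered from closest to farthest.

K, A, D, F

Distances from (-2, 2):
A: √((9)² + (14)²) = √(81.000 + 196.000) = 16.6
B: √((24)² + (-23)²) = √(576.000 + 529.000) = 33.2
C: √((-26)² + (25)²) = √(676.000 + 625.000) = 36.1
D: √((-9)² + (15)²) = √(81.000 + 225.000) = 17.5
E: √((16)² + (31)²) = √(256.000 + 961.000) = 34.9
F: √((20)² + (8)²) = √(400.000 + 64.000) = 21.5
G: √((-28)² + (-28)²) = √(784.000 + 784.000) = 39.6
H: √((29)² + (13)²) = √(841.000 + 169.000) = 31.8
I: √((-34)² + (37)²) = √(1156.000 + 1369.000) = 50.2
J: √((-11)² + (-28)²) = √(121.000 + 784.000) = 30.1
K: √((-3)² + (-14)²) = √(9.000 + 196.000) = 14.3
Sorted: K (14.3) < A (16.6) < D (17.5) < F (21.5) < J (30.1) < H (31.8) < …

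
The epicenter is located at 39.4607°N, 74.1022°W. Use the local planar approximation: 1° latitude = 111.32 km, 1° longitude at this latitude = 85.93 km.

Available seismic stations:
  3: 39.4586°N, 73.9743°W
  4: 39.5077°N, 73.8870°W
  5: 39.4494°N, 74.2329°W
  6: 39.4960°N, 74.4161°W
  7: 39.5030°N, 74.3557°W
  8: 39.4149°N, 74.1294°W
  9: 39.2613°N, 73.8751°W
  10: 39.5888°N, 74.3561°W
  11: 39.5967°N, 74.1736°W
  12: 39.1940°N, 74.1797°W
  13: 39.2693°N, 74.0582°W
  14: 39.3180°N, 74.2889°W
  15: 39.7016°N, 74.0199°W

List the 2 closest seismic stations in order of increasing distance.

Distances from 39.4607°N, 74.1022°W:
3: 10.9929 km
4: 19.2180 km
5: 11.3013 km
6: 27.2582 km
7: 22.2864 km
8: 5.6087 km
9: 29.5557 km
10: 26.0645 km
11: 16.3355 km
12: 30.4268 km
13: 21.6395 km
14: 22.5771 km
15: 27.7338 km
Sorted: 8 (5.6087 km) < 3 (10.9929 km) < 5 (11.3013 km) < 11 (16.3355 km) < …

8, 3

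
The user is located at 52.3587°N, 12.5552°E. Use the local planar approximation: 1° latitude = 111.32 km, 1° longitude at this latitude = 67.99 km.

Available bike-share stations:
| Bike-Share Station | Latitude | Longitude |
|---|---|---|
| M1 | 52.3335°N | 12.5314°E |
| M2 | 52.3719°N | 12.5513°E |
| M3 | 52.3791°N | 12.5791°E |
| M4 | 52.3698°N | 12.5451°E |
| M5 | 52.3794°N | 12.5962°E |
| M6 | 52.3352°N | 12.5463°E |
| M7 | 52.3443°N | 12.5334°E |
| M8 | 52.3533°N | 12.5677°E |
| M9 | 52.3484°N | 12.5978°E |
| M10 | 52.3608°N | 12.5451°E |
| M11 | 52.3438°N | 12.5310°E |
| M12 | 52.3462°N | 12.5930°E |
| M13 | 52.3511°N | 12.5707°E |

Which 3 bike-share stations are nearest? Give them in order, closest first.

Distances from 52.3587°N, 12.5552°E:
M1: √((-0.0252·111.32)² + (-0.0238·67.99)²) = √(7.869506 + 2.618448) = 3.2385 km
M2: √((0.0132·111.32)² + (-0.0039·67.99)²) = √(2.159207 + 0.070310) = 1.4932 km
M3: √((0.0204·111.32)² + (0.0239·67.99)²) = √(5.157114 + 2.640498) = 2.7924 km
M4: √((0.0111·111.32)² + (-0.0101·67.99)²) = √(1.526836 + 0.471556) = 1.4136 km
M5: √((0.0207·111.32)² + (0.0410·67.99)²) = √(5.309909 + 7.770658) = 3.6167 km
M6: √((-0.0235·111.32)² + (-0.0089·67.99)²) = √(6.843561 + 0.366159) = 2.6851 km
M7: √((-0.0144·111.32)² + (-0.0218·67.99)²) = √(2.569635 + 2.196863) = 2.1832 km
M8: √((-0.0054·111.32)² + (0.0125·67.99)²) = √(0.361355 + 0.722288) = 1.0410 km
M9: √((-0.0103·111.32)² + (0.0426·67.99)²) = √(1.314682 + 8.388982) = 3.1151 km
M10: √((0.0021·111.32)² + (-0.0101·67.99)²) = √(0.054649 + 0.471556) = 0.7254 km
M11: √((-0.0149·111.32)² + (-0.0242·67.99)²) = √(2.751180 + 2.707203) = 2.3363 km
M12: √((-0.0125·111.32)² + (0.0378·67.99)²) = √(1.936272 + 6.605013) = 2.9225 km
M13: √((-0.0076·111.32)² + (0.0155·67.99)²) = √(0.715770 + 1.110589) = 1.3514 km
Sorted: M10 (0.7254 km) < M8 (1.0410 km) < M13 (1.3514 km) < M4 (1.4136 km) < M2 (1.4932 km) < …

M10, M8, M13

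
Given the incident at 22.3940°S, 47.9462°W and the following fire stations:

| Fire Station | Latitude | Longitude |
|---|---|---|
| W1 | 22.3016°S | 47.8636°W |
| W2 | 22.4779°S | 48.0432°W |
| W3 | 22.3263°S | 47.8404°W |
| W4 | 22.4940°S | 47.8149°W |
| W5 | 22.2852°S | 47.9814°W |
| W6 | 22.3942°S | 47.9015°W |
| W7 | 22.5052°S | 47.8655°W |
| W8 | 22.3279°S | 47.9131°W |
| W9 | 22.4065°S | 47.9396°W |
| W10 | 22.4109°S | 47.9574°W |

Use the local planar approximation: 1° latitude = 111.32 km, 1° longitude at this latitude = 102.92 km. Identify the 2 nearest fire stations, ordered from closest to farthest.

Distances from 22.3940°S, 47.9462°W:
W1: 13.3443 km
W2: 13.6710 km
W3: 13.2426 km
W4: 17.5081 km
W5: 12.6418 km
W6: 4.6006 km
W7: 14.9070 km
W8: 8.1086 km
W9: 1.5484 km
W10: 2.2064 km
Sorted: W9 (1.5484 km) < W10 (2.2064 km) < W6 (4.6006 km) < W8 (8.1086 km) < …

W9, W10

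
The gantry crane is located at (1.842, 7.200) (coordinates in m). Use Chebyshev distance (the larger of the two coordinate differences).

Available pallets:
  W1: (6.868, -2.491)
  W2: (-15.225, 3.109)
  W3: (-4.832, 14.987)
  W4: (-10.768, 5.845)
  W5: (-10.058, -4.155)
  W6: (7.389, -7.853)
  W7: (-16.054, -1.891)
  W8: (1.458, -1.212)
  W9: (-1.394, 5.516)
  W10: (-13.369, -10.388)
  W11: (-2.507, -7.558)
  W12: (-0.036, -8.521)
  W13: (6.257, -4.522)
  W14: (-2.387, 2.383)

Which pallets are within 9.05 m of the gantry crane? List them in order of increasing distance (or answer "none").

Distances from (1.842, 7.200):
W1: 9.691 m
W2: 17.067 m
W3: 7.787 m
W4: 12.610 m
W5: 11.900 m
W6: 15.053 m
W7: 17.896 m
W8: 8.412 m
W9: 3.236 m
W10: 17.588 m
W11: 14.758 m
W12: 15.721 m
W13: 11.722 m
W14: 4.817 m
Threshold 9.05 m: W9 (3.236 m), W14 (4.817 m), W3 (7.787 m), W8 (8.412 m) are within range.

W9, W14, W3, W8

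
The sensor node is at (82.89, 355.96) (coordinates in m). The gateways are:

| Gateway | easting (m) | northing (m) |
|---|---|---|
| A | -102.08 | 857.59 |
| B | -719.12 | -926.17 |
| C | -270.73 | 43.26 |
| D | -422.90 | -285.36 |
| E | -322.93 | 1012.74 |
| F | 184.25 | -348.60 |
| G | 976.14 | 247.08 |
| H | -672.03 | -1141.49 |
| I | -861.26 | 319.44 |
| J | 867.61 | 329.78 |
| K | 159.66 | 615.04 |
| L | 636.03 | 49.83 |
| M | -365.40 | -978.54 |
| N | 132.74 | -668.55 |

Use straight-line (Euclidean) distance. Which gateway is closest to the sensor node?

K

Distances from (82.89, 355.96):
A: 534.65 m
B: 1512.31 m
C: 472.05 m
D: 816.77 m
E: 772.04 m
F: 711.81 m
G: 899.86 m
H: 1676.98 m
I: 944.86 m
J: 785.16 m
K: 270.21 m
L: 632.20 m
M: 1407.78 m
N: 1025.72 m
Minimum: K at 270.21 m.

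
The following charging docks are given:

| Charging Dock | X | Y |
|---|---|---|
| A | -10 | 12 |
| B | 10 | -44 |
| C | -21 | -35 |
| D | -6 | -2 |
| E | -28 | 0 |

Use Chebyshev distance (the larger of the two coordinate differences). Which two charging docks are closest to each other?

Pairwise distances:
A–B: 56
A–C: 47
A–D: 14
A–E: 18
B–C: 31
B–D: 42
B–E: 44
C–D: 33
C–E: 35
D–E: 22
Closest pair: A–D at 14.

A and D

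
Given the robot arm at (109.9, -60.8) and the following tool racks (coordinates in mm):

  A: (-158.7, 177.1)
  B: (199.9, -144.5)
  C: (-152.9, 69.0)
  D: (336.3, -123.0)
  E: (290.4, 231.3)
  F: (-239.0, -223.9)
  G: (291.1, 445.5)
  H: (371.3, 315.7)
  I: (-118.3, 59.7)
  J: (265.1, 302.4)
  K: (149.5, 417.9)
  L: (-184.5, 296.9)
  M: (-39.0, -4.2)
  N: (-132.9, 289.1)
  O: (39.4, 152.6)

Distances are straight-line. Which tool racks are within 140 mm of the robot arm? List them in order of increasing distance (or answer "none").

B

Distances from (109.9, -60.8):
A: 358.8 mm
B: 122.9 mm
C: 293.1 mm
D: 234.8 mm
E: 343.4 mm
F: 385.1 mm
G: 537.7 mm
H: 458.3 mm
I: 258.1 mm
J: 395.0 mm
K: 480.3 mm
L: 463.3 mm
M: 159.3 mm
N: 425.9 mm
O: 224.7 mm
Threshold 140 mm: B (122.9 mm) is within range.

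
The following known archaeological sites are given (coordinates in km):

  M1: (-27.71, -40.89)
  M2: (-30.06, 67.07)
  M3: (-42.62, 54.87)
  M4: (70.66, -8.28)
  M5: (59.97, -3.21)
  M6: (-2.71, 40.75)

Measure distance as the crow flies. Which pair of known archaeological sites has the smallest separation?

M4 and M5

Pairwise distances:
M4–M5: 11.83 km
M2–M3: 17.51 km
M2–M6: 37.96 km
M3–M6: 42.33 km
M5–M6: 76.56 km
M1–M6: 85.38 km
M4–M6: 88.24 km
M1–M5: 95.43 km
M1–M3: 96.91 km
M1–M4: 103.63 km
M1–M2: 107.99 km
M2–M5: 114.21 km
M3–M5: 117.89 km
M2–M4: 125.79 km
M3–M4: 129.69 km
Closest pair: M4–M5 at 11.83 km.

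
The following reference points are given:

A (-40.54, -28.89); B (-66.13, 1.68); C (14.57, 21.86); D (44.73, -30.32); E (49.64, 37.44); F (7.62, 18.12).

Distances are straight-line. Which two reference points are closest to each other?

C and F

Pairwise distances:
A–B: 39.87
A–C: 74.92
A–D: 85.28
A–E: 111.95
A–F: 67.30
B–C: 83.18
B–D: 115.39
B–E: 121.17
B–F: 75.56
C–D: 60.27
C–E: 38.38
C–F: 7.89
D–E: 67.94
D–F: 61.02
E–F: 46.25
Closest pair: C–F at 7.89.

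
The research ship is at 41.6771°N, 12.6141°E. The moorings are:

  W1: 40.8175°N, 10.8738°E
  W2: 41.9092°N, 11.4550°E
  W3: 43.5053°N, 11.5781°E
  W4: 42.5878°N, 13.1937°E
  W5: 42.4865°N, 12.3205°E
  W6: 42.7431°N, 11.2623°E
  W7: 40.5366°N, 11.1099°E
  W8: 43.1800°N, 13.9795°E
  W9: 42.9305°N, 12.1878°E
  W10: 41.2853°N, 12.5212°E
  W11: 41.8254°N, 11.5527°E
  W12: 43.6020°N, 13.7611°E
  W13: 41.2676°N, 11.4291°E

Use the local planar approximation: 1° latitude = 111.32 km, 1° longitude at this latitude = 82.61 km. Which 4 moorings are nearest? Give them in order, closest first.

Distances from 41.6771°N, 12.6141°E:
W1: √((-0.8596·111.32)² + (-1.7403·82.61)²) = √(9156.704708 + 20668.715374) = 172.7004 km
W2: √((0.2321·111.32)² + (-1.1591·82.61)²) = √(667.569792 + 9168.685077) = 99.1779 km
W3: √((1.8282·111.32)² + (-1.0360·82.61)²) = √(41418.446400 + 7324.614209) = 220.7783 km
W4: √((0.9107·111.32)² + (0.5796·82.61)²) = √(10277.726783 + 2292.566795) = 112.1173 km
W5: √((0.8094·111.32)² + (-0.2936·82.61)²) = √(8118.443927 + 588.270874) = 93.3098 km
W6: √((1.0660·111.32)² + (-1.3518·82.61)²) = √(14081.885369 + 12470.679806) = 162.9496 km
W7: √((-1.1405·111.32)² + (-1.5042·82.61)²) = √(16118.958403 + 15441.035200) = 177.6513 km
W8: √((1.5029·111.32)² + (1.3654·82.61)²) = √(27990.236257 + 12722.868585) = 201.7749 km
W9: √((1.2534·111.32)² + (-0.4263·82.61)²) = √(19468.198964 + 1240.211944) = 143.9042 km
W10: √((-0.3918·111.32)² + (-0.0929·82.61)²) = √(1902.283578 + 58.897474) = 44.2852 km
W11: √((0.1483·111.32)² + (-1.0614·82.61)²) = √(272.539025 + 7688.177667) = 89.2228 km
W12: √((1.9249·111.32)² + (1.1470·82.61)²) = √(45915.861830 + 8978.257978) = 234.2949 km
W13: √((-0.4095·111.32)² + (-1.1850·82.61)²) = √(2078.041457 + 9583.010081) = 107.9863 km
Sorted: W10 (44.2852 km) < W11 (89.2228 km) < W5 (93.3098 km) < W2 (99.1779 km) < W13 (107.9863 km) < W4 (112.1173 km) < …

W10, W11, W5, W2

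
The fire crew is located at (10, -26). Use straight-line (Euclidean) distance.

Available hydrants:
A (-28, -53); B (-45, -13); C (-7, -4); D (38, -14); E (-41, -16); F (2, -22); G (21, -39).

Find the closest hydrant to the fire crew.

Distances from (10, -26):
A: √((-38)² + (-27)²) = √(1444.000 + 729.000) = 46.6
B: √((-55)² + (13)²) = √(3025.000 + 169.000) = 56.5
C: √((-17)² + (22)²) = √(289.000 + 484.000) = 27.8
D: √((28)² + (12)²) = √(784.000 + 144.000) = 30.5
E: √((-51)² + (10)²) = √(2601.000 + 100.000) = 52.0
F: √((-8)² + (4)²) = √(64.000 + 16.000) = 8.9
G: √((11)² + (-13)²) = √(121.000 + 169.000) = 17.0
Minimum: F at 8.9.

F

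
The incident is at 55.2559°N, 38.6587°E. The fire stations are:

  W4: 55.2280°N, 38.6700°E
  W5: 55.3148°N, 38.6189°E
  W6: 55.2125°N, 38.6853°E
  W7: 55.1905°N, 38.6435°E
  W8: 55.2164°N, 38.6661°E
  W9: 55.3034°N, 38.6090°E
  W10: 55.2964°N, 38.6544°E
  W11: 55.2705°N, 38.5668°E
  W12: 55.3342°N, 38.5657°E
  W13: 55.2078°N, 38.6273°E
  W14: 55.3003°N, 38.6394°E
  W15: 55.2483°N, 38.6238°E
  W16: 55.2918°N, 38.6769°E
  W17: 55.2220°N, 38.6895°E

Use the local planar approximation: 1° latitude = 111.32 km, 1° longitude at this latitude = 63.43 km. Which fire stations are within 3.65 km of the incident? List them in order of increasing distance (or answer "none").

Distances from 55.2559°N, 38.6587°E:
W4: 3.1875 km
W5: 7.0260 km
W6: 5.1174 km
W7: 7.3439 km
W8: 4.4221 km
W9: 6.1561 km
W10: 4.5167 km
W11: 6.0516 km
W12: 10.5249 km
W13: 5.7129 km
W14: 5.0920 km
W15: 2.3699 km
W16: 4.1598 km
W17: 4.2495 km
Threshold 3.65 km: W15 (2.3699 km), W4 (3.1875 km) are within range.

W15, W4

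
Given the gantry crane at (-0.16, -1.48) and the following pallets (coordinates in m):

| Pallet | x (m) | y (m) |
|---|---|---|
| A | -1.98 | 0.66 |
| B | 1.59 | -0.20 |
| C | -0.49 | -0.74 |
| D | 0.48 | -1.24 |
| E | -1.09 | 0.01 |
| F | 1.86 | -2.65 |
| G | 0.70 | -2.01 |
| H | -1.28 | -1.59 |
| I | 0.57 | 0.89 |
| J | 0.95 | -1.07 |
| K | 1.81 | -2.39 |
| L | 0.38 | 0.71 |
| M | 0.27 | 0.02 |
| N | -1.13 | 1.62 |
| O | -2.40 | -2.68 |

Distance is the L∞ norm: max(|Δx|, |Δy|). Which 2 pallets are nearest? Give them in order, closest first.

D, C

Distances from (-0.16, -1.48):
A: max(|-1.82|, |2.14|) = 2.14 m
B: max(|1.75|, |1.28|) = 1.75 m
C: max(|-0.33|, |0.74|) = 0.74 m
D: max(|0.64|, |0.24|) = 0.64 m
E: max(|-0.93|, |1.49|) = 1.49 m
F: max(|2.02|, |-1.17|) = 2.02 m
G: max(|0.86|, |-0.53|) = 0.86 m
H: max(|-1.12|, |-0.11|) = 1.12 m
I: max(|0.73|, |2.37|) = 2.37 m
J: max(|1.11|, |0.41|) = 1.11 m
K: max(|1.97|, |-0.91|) = 1.97 m
L: max(|0.54|, |2.19|) = 2.19 m
M: max(|0.43|, |1.50|) = 1.50 m
N: max(|-0.97|, |3.10|) = 3.10 m
O: max(|-2.24|, |-1.20|) = 2.24 m
Sorted: D (0.64 m) < C (0.74 m) < G (0.86 m) < J (1.11 m) < …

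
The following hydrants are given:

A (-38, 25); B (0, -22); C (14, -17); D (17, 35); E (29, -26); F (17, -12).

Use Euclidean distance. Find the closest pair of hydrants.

Pairwise distances:
A–B: 60.4
A–C: 66.8
A–D: 55.9
A–E: 84.2
A–F: 66.3
B–C: 14.9
B–D: 59.5
B–E: 29.3
B–F: 19.7
C–D: 52.1
C–E: 17.5
C–F: 5.8
D–E: 62.2
D–F: 47.0
E–F: 18.4
Closest pair: C–F at 5.8.

C and F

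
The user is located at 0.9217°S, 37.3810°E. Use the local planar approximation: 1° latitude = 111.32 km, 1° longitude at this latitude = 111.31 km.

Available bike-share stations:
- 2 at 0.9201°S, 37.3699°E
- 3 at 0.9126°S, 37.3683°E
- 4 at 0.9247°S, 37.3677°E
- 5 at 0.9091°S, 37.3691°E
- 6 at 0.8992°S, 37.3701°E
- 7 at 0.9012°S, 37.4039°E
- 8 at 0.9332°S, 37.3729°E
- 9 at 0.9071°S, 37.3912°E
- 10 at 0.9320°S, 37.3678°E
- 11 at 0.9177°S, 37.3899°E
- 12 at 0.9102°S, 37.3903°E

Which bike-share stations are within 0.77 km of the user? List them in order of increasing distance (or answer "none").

none

Distances from 0.9217°S, 37.3810°E:
2: 1.2483 km
3: 1.7391 km
4: 1.5176 km
5: 1.9292 km
6: 2.7831 km
7: 3.4213 km
8: 1.5658 km
9: 1.9826 km
10: 1.8637 km
11: 1.0861 km
12: 1.6463 km
Threshold 0.77 km: none within range.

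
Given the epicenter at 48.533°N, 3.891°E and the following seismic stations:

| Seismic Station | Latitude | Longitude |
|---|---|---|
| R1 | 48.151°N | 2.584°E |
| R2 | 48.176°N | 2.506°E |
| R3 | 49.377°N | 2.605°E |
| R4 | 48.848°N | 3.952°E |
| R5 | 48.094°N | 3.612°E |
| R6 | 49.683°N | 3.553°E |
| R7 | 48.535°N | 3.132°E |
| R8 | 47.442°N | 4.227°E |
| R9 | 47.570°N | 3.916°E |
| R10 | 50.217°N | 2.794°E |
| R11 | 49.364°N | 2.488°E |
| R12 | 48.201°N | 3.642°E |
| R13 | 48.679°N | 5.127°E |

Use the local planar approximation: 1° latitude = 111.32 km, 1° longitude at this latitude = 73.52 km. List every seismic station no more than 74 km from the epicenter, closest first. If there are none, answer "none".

R4, R12, R5, R7

Distances from 48.533°N, 3.891°E:
R1: √((-0.382·111.32)² + (-1.307·73.52)²) = √(1808.31099 + 9233.41110) = 105.080 km
R2: √((-0.357·111.32)² + (-1.385·73.52)²) = √(1579.36616 + 10368.37136) = 109.306 km
R3: √((0.844·111.32)² + (-1.286·73.52)²) = √(8827.36915 + 8939.08226) = 133.291 km
R4: √((0.315·111.32)² + (0.061·73.52)²) = √(1229.61033 + 20.11271) = 35.351 km
R5: √((-0.439·111.32)² + (-0.279·73.52)²) = √(2388.22608 + 420.74543) = 53.000 km
R6: √((1.150·111.32)² + (-0.338·73.52)²) = √(16388.60832 + 617.51057) = 130.408 km
R7: √((0.002·111.32)² + (-0.759·73.52)²) = √(0.04957 + 3113.82749) = 55.802 km
R8: √((-1.091·111.32)² + (0.336·73.52)²) = √(14750.13165 + 610.22438) = 123.937 km
R9: √((-0.963·111.32)² + (0.025·73.52)²) = √(11492.08871 + 3.37824) = 107.217 km
R10: √((1.684·111.32)² + (-1.097·73.52)²) = √(35142.33138 + 6504.65477) = 204.076 km
R11: √((0.831·111.32)² + (-1.403·73.52)²) = √(8557.53025 + 10639.62543) = 138.554 km
R12: √((-0.332·111.32)² + (-0.249·73.52)²) = √(1365.91150 + 335.12721) = 41.244 km
R13: √((0.146·111.32)² + (1.236·73.52)²) = √(264.15091 + 8257.48775) = 92.313 km
Threshold 74 km: R4 (35.351 km), R12 (41.244 km), R5 (53.000 km), R7 (55.802 km) are within range.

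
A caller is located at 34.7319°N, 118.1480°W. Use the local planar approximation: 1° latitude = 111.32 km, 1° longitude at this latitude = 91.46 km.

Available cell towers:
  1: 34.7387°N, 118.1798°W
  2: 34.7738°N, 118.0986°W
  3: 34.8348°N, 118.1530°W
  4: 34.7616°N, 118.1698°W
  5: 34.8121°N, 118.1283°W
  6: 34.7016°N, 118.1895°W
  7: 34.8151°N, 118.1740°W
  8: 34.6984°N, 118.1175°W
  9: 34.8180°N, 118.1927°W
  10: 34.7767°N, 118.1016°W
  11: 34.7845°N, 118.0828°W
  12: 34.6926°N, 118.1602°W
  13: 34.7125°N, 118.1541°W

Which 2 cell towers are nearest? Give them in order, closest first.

Distances from 34.7319°N, 118.1480°W:
1: √((0.0068·111.32)² + (-0.0318·91.46)²) = √(0.573013 + 8.458953) = 3.0053 km
2: √((0.0419·111.32)² + (0.0494·91.46)²) = √(21.755769 + 20.413444) = 6.4938 km
3: √((0.1029·111.32)² + (-0.0050·91.46)²) = √(131.213085 + 0.209123) = 11.4640 km
4: √((0.0297·111.32)² + (-0.0218·91.46)²) = √(10.930985 + 3.975350) = 3.8609 km
5: √((0.0802·111.32)² + (0.0197·91.46)²) = √(79.706756 + 3.246346) = 9.1079 km
6: √((-0.0303·111.32)² + (-0.0415·91.46)²) = √(11.377102 + 14.406503) = 5.0778 km
7: √((0.0832·111.32)² + (-0.0260·91.46)²) = √(85.781384 + 5.654694) = 9.5622 km
8: √((-0.0335·111.32)² + (0.0305·91.46)²) = √(13.907082 + 7.781478) = 4.6571 km
9: √((0.0861·111.32)² + (-0.0447·91.46)²) = √(91.865554 + 16.713886) = 10.4201 km
10: √((0.0448·111.32)² + (0.0464·91.46)²) = √(24.871525 + 18.009363) = 6.5484 km
11: √((0.0526·111.32)² + (0.0652·91.46)²) = √(34.286084 + 35.559659) = 8.3574 km
12: √((-0.0393·111.32)² + (-0.0122·91.46)²) = √(19.139540 + 1.245036) = 4.5149 km
13: √((-0.0194·111.32)² + (-0.0061·91.46)²) = √(4.663907 + 0.311259) = 2.2305 km
Sorted: 13 (2.2305 km) < 1 (3.0053 km) < 4 (3.8609 km) < 12 (4.5149 km) < …

13, 1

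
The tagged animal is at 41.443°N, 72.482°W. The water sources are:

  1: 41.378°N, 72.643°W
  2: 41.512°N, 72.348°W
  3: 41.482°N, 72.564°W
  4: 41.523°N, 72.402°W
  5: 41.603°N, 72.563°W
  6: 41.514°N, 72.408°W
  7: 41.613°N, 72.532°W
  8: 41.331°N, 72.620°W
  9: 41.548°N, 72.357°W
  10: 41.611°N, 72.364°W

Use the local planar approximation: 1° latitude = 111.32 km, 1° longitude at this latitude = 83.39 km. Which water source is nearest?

3

Distances from 41.443°N, 72.482°W:
1: √((-0.065·111.32)² + (-0.161·83.39)²) = √(52.35680 + 180.25184) = 15.252 km
2: √((0.069·111.32)² + (0.134·83.39)²) = √(58.99899 + 124.86409) = 13.560 km
3: √((0.039·111.32)² + (-0.082·83.39)²) = √(18.84845 + 46.75797) = 8.100 km
4: √((0.080·111.32)² + (0.080·83.39)²) = √(79.30971 + 44.50491) = 11.127 km
5: √((0.160·111.32)² + (-0.081·83.39)²) = √(317.23885 + 45.62449) = 19.049 km
6: √((0.071·111.32)² + (0.074·83.39)²) = √(62.46879 + 38.07951) = 10.027 km
7: √((0.170·111.32)² + (-0.050·83.39)²) = √(358.13292 + 17.38473) = 19.378 km
8: √((-0.112·111.32)² + (-0.138·83.39)²) = √(155.44703 + 132.42992) = 16.967 km
9: √((0.105·111.32)² + (0.125·83.39)²) = √(136.62337 + 108.65456) = 15.661 km
10: √((0.168·111.32)² + (0.118·83.39)²) = √(349.75583 + 96.82599) = 21.132 km
Minimum: 3 at 8.100 km.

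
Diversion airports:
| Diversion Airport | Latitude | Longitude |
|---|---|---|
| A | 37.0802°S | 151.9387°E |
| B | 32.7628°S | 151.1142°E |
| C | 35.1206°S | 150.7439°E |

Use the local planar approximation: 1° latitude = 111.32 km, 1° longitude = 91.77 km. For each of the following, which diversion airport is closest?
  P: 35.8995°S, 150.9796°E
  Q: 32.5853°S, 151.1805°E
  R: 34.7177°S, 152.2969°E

P→C; Q→B; R→C

P at 35.8995°S, 150.9796°E:
  A: 158.1841 km
  B: 349.3959 km
  C: 89.3644 km
  → nearest: C (89.3644 km)
Q at 32.5853°S, 151.1805°E:
  A: 505.1869 km
  B: 20.6748 km
  C: 285.0595 km
  → nearest: B (20.6748 km)
R at 34.7177°S, 152.2969°E:
  A: 265.0399 km
  B: 243.1838 km
  C: 149.4095 km
  → nearest: C (149.4095 km)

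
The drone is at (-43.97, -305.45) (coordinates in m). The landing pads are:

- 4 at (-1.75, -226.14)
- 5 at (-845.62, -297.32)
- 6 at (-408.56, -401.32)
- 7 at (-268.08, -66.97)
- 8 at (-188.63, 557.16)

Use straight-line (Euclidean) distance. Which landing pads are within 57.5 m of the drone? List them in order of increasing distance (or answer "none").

none

Distances from (-43.97, -305.45):
4: 89.85 m
5: 801.69 m
6: 376.98 m
7: 327.26 m
8: 874.66 m
Threshold 57.5 m: none within range.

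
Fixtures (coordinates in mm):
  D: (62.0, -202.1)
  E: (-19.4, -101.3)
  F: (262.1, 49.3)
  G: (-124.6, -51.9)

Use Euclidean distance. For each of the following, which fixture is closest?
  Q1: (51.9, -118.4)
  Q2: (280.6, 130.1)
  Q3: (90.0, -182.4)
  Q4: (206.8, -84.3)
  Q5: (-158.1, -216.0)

Q1→E; Q2→F; Q3→D; Q4→F; Q5→G

Q1 at (51.9, -118.4):
  D: 84.3 mm
  E: 73.3 mm
  F: 268.9 mm
  G: 188.6 mm
  → nearest: E (73.3 mm)
Q2 at (280.6, 130.1):
  D: 397.7 mm
  E: 378.9 mm
  F: 82.9 mm
  G: 444.2 mm
  → nearest: F (82.9 mm)
Q3 at (90.0, -182.4):
  D: 34.2 mm
  E: 136.2 mm
  F: 288.6 mm
  G: 251.2 mm
  → nearest: D (34.2 mm)
Q4 at (206.8, -84.3):
  D: 186.7 mm
  E: 226.8 mm
  F: 144.6 mm
  G: 333.0 mm
  → nearest: F (144.6 mm)
Q5 at (-158.1, -216.0):
  D: 220.5 mm
  E: 180.0 mm
  F: 496.9 mm
  G: 167.5 mm
  → nearest: G (167.5 mm)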